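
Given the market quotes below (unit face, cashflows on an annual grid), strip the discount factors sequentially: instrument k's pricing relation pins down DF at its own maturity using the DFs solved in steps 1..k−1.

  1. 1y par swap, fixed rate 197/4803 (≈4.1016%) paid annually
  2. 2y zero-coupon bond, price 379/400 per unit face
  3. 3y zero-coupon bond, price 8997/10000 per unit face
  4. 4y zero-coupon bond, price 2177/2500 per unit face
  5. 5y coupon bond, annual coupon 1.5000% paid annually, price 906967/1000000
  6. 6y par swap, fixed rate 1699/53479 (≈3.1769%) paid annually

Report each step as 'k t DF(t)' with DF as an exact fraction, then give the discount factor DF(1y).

step 1 [1y] swap r/1=197/4803: DF=(1 − 197/4803·(0))/(1+197/4803) = 4803/5000 ≈ 0.960600
step 2 [2y] zero: DF = P = 379/400 ≈ 0.947500
step 3 [3y] zero: DF = P = 8997/10000 ≈ 0.899700
step 4 [4y] zero: DF = P = 2177/2500 ≈ 0.870800
step 5 [5y] bond c/1=3/200: DF=(906967/1000000 − 3/200·(0.960600+0.947500+0.899700+0.870800))/(1+3/200) = 1049/1250 ≈ 0.839200
step 6 [6y] swap r/1=1699/53479: DF=(1 − 1699/53479·(0.960600+0.947500+0.899700+0.870800+0.839200))/(1+1699/53479) = 8301/10000 ≈ 0.830100

1 1 4803/5000
2 2 379/400
3 3 8997/10000
4 4 2177/2500
5 5 1049/1250
6 6 8301/10000
DF(1y) = 4803/5000 ≈ 0.960600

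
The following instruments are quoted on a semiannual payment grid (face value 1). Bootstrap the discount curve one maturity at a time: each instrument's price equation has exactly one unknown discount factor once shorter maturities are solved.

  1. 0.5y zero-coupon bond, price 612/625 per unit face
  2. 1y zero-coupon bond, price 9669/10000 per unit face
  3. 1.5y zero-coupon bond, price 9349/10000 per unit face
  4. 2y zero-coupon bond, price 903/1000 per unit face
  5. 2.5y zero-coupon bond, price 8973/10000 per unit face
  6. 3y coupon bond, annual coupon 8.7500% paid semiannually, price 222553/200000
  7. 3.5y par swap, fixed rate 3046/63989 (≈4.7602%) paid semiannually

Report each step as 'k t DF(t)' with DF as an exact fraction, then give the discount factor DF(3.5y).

step 1 [0.5y] zero: DF = P = 612/625 ≈ 0.979200
step 2 [1y] zero: DF = P = 9669/10000 ≈ 0.966900
step 3 [1.5y] zero: DF = P = 9349/10000 ≈ 0.934900
step 4 [2y] zero: DF = P = 903/1000 ≈ 0.903000
step 5 [2.5y] zero: DF = P = 8973/10000 ≈ 0.897300
step 6 [3y] bond c/2=7/160: DF=(222553/200000 − 7/160·(0.979200+0.966900+0.934900+0.903000+0.897300))/(1+7/160) = 8699/10000 ≈ 0.869900
step 7 [3.5y] swap r/2=1523/63989: DF=(1 − 1523/63989·(0.979200+0.966900+0.934900+0.903000+0.897300+0.869900))/(1+1523/63989) = 8477/10000 ≈ 0.847700

1 1/2 612/625
2 1 9669/10000
3 3/2 9349/10000
4 2 903/1000
5 5/2 8973/10000
6 3 8699/10000
7 7/2 8477/10000
DF(3.5y) = 8477/10000 ≈ 0.847700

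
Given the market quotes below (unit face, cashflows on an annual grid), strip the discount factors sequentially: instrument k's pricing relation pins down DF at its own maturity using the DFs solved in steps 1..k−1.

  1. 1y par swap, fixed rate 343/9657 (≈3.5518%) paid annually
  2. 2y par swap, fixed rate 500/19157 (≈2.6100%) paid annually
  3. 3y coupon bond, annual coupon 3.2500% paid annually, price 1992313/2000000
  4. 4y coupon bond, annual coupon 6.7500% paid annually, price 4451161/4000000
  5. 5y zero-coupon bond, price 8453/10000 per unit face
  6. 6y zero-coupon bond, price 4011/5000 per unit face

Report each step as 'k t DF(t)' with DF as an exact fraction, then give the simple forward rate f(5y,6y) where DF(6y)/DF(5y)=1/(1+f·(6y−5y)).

1 1 9657/10000
2 2 19/20
3 3 1809/2000
4 4 8641/10000
5 5 8453/10000
6 6 4011/5000
f(5y,6y) = ((8453/10000)/(4011/5000) − 1)/(1) = 431/8022 ≈ 5.3727%

step 1 [1y] swap r/1=343/9657: DF=(1 − 343/9657·(0))/(1+343/9657) = 9657/10000 ≈ 0.965700
step 2 [2y] swap r/1=500/19157: DF=(1 − 500/19157·(0.965700))/(1+500/19157) = 19/20 ≈ 0.950000
step 3 [3y] bond c/1=13/400: DF=(1992313/2000000 − 13/400·(0.965700+0.950000))/(1+13/400) = 1809/2000 ≈ 0.904500
step 4 [4y] bond c/1=27/400: DF=(4451161/4000000 − 27/400·(0.965700+0.950000+0.904500))/(1+27/400) = 8641/10000 ≈ 0.864100
step 5 [5y] zero: DF = P = 8453/10000 ≈ 0.845300
step 6 [6y] zero: DF = P = 4011/5000 ≈ 0.802200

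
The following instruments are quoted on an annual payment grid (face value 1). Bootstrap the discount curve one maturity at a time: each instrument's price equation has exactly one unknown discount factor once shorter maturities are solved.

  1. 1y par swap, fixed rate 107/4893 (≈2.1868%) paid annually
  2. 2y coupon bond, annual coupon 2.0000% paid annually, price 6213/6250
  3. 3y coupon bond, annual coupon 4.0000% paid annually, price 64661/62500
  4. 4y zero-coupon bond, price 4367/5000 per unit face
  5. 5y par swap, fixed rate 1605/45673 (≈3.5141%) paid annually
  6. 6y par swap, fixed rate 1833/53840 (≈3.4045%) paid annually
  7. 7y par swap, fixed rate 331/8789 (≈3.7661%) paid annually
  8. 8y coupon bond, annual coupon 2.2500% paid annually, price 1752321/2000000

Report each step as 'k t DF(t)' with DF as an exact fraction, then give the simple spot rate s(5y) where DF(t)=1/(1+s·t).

step 1 [1y] swap r/1=107/4893: DF=(1 − 107/4893·(0))/(1+107/4893) = 4893/5000 ≈ 0.978600
step 2 [2y] bond c/1=1/50: DF=(6213/6250 − 1/50·(0.978600))/(1+1/50) = 4777/5000 ≈ 0.955400
step 3 [3y] bond c/1=1/25: DF=(64661/62500 − 1/25·(0.978600+0.955400))/(1+1/25) = 2301/2500 ≈ 0.920400
step 4 [4y] zero: DF = P = 4367/5000 ≈ 0.873400
step 5 [5y] swap r/1=1605/45673: DF=(1 − 1605/45673·(0.978600+0.955400+0.920400+0.873400))/(1+1605/45673) = 1679/2000 ≈ 0.839500
step 6 [6y] swap r/1=1833/53840: DF=(1 − 1833/53840·(0.978600+0.955400+0.920400+0.873400+0.839500))/(1+1833/53840) = 8167/10000 ≈ 0.816700
step 7 [7y] swap r/1=331/8789: DF=(1 − 331/8789·(0.978600+0.955400+0.920400+0.873400+0.839500+0.816700))/(1+331/8789) = 7683/10000 ≈ 0.768300
step 8 [8y] bond c/1=9/400: DF=(1752321/2000000 − 9/400·(0.978600+0.955400+0.920400+0.873400+0.839500+0.816700+0.768300))/(1+9/400) = 1443/2000 ≈ 0.721500

1 1 4893/5000
2 2 4777/5000
3 3 2301/2500
4 4 4367/5000
5 5 1679/2000
6 6 8167/10000
7 7 7683/10000
8 8 1443/2000
s(5y) = (1/(1679/2000) − 1)/(5) = 321/8395 ≈ 3.8237%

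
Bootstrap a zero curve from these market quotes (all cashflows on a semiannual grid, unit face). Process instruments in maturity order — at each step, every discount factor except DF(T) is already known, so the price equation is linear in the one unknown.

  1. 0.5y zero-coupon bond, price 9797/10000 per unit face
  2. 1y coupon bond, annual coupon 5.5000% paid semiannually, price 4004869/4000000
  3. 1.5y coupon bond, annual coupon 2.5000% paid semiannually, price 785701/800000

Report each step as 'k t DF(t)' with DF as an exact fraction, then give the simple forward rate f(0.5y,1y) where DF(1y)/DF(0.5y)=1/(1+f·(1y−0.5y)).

step 1 [0.5y] zero: DF = P = 9797/10000 ≈ 0.979700
step 2 [1y] bond c/2=11/400: DF=(4004869/4000000 − 11/400·(0.979700))/(1+11/400) = 4741/5000 ≈ 0.948200
step 3 [1.5y] bond c/2=1/80: DF=(785701/800000 − 1/80·(0.979700+0.948200))/(1+1/80) = 4731/5000 ≈ 0.946200

1 1/2 9797/10000
2 1 4741/5000
3 3/2 4731/5000
f(0.5y,1y) = ((9797/10000)/(4741/5000) − 1)/(1/2) = 315/4741 ≈ 6.6442%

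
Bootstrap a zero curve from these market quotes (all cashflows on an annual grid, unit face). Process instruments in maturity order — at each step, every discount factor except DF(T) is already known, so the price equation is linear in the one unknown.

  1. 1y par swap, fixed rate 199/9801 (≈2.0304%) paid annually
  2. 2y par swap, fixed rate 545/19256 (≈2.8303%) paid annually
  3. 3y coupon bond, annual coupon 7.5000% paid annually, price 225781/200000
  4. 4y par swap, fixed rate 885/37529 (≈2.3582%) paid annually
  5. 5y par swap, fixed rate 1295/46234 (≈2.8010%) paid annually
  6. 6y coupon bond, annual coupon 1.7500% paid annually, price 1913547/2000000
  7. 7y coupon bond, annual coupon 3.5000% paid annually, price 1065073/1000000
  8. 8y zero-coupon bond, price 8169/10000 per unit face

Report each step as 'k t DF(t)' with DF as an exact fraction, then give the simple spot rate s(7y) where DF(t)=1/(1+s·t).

step 1 [1y] swap r/1=199/9801: DF=(1 − 199/9801·(0))/(1+199/9801) = 9801/10000 ≈ 0.980100
step 2 [2y] swap r/1=545/19256: DF=(1 − 545/19256·(0.980100))/(1+545/19256) = 1891/2000 ≈ 0.945500
step 3 [3y] bond c/1=3/40: DF=(225781/200000 − 3/40·(0.980100+0.945500))/(1+3/40) = 4579/5000 ≈ 0.915800
step 4 [4y] swap r/1=885/37529: DF=(1 − 885/37529·(0.980100+0.945500+0.915800))/(1+885/37529) = 1823/2000 ≈ 0.911500
step 5 [5y] swap r/1=1295/46234: DF=(1 − 1295/46234·(0.980100+0.945500+0.915800+0.911500))/(1+1295/46234) = 1741/2000 ≈ 0.870500
step 6 [6y] bond c/1=7/400: DF=(1913547/2000000 − 7/400·(0.980100+0.945500+0.915800+0.911500+0.870500))/(1+7/400) = 538/625 ≈ 0.860800
step 7 [7y] bond c/1=7/200: DF=(1065073/1000000 − 7/200·(0.980100+0.945500+0.915800+0.911500+0.870500+0.860800))/(1+7/200) = 2109/2500 ≈ 0.843600
step 8 [8y] zero: DF = P = 8169/10000 ≈ 0.816900

1 1 9801/10000
2 2 1891/2000
3 3 4579/5000
4 4 1823/2000
5 5 1741/2000
6 6 538/625
7 7 2109/2500
8 8 8169/10000
s(7y) = (1/(2109/2500) − 1)/(7) = 391/14763 ≈ 2.6485%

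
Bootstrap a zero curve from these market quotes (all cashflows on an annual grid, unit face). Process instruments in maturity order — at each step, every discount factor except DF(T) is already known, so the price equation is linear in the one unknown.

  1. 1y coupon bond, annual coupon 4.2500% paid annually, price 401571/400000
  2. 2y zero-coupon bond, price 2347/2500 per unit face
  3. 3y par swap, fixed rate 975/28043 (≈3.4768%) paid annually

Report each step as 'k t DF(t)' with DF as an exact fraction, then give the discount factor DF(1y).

step 1 [1y] bond c/1=17/400: DF=(401571/400000 − 17/400·(0))/(1+17/400) = 963/1000 ≈ 0.963000
step 2 [2y] zero: DF = P = 2347/2500 ≈ 0.938800
step 3 [3y] swap r/1=975/28043: DF=(1 − 975/28043·(0.963000+0.938800))/(1+975/28043) = 361/400 ≈ 0.902500

1 1 963/1000
2 2 2347/2500
3 3 361/400
DF(1y) = 963/1000 ≈ 0.963000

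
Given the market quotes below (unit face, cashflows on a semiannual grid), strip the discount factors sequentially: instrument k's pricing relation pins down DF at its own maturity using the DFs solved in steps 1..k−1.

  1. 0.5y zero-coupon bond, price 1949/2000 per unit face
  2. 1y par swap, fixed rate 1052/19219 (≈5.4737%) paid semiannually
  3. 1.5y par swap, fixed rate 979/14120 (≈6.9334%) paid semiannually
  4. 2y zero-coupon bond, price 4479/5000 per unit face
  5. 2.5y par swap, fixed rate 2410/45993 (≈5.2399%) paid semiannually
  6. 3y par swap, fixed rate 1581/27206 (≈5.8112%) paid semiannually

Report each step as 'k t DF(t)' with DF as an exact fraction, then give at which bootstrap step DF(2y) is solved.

1 1/2 1949/2000
2 1 4737/5000
3 3/2 9021/10000
4 2 4479/5000
5 5/2 1759/2000
6 3 8419/10000
DF(2y) is solved at step 4

step 1 [0.5y] zero: DF = P = 1949/2000 ≈ 0.974500
step 2 [1y] swap r/2=526/19219: DF=(1 − 526/19219·(0.974500))/(1+526/19219) = 4737/5000 ≈ 0.947400
step 3 [1.5y] swap r/2=979/28240: DF=(1 − 979/28240·(0.974500+0.947400))/(1+979/28240) = 9021/10000 ≈ 0.902100
step 4 [2y] zero: DF = P = 4479/5000 ≈ 0.895800
step 5 [2.5y] swap r/2=1205/45993: DF=(1 − 1205/45993·(0.974500+0.947400+0.902100+0.895800))/(1+1205/45993) = 1759/2000 ≈ 0.879500
step 6 [3y] swap r/2=1581/54412: DF=(1 − 1581/54412·(0.974500+0.947400+0.902100+0.895800+0.879500))/(1+1581/54412) = 8419/10000 ≈ 0.841900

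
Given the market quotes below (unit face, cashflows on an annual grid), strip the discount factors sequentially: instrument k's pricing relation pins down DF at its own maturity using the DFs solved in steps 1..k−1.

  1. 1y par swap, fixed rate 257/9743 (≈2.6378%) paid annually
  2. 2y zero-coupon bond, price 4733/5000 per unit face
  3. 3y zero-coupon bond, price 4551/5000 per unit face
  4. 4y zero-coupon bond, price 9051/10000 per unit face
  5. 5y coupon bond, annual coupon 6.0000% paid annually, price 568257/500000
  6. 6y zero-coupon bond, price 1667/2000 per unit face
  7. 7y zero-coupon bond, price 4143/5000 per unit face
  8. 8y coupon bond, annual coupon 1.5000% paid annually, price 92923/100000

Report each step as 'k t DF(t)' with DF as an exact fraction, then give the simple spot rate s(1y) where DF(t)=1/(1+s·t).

step 1 [1y] swap r/1=257/9743: DF=(1 − 257/9743·(0))/(1+257/9743) = 9743/10000 ≈ 0.974300
step 2 [2y] zero: DF = P = 4733/5000 ≈ 0.946600
step 3 [3y] zero: DF = P = 4551/5000 ≈ 0.910200
step 4 [4y] zero: DF = P = 9051/10000 ≈ 0.905100
step 5 [5y] bond c/1=3/50: DF=(568257/500000 − 3/50·(0.974300+0.946600+0.910200+0.905100))/(1+3/50) = 8607/10000 ≈ 0.860700
step 6 [6y] zero: DF = P = 1667/2000 ≈ 0.833500
step 7 [7y] zero: DF = P = 4143/5000 ≈ 0.828600
step 8 [8y] bond c/1=3/200: DF=(92923/100000 − 3/200·(0.974300+0.946600+0.910200+0.905100+0.860700+0.833500+0.828600))/(1+3/200) = 823/1000 ≈ 0.823000

1 1 9743/10000
2 2 4733/5000
3 3 4551/5000
4 4 9051/10000
5 5 8607/10000
6 6 1667/2000
7 7 4143/5000
8 8 823/1000
s(1y) = (1/(9743/10000) − 1)/(1) = 257/9743 ≈ 2.6378%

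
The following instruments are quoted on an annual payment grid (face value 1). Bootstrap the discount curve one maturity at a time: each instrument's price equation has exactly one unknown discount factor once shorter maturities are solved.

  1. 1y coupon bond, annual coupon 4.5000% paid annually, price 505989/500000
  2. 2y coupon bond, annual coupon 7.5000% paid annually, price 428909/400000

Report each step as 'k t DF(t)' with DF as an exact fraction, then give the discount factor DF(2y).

1 1 2421/2500
2 2 9299/10000
DF(2y) = 9299/10000 ≈ 0.929900

step 1 [1y] bond c/1=9/200: DF=(505989/500000 − 9/200·(0))/(1+9/200) = 2421/2500 ≈ 0.968400
step 2 [2y] bond c/1=3/40: DF=(428909/400000 − 3/40·(0.968400))/(1+3/40) = 9299/10000 ≈ 0.929900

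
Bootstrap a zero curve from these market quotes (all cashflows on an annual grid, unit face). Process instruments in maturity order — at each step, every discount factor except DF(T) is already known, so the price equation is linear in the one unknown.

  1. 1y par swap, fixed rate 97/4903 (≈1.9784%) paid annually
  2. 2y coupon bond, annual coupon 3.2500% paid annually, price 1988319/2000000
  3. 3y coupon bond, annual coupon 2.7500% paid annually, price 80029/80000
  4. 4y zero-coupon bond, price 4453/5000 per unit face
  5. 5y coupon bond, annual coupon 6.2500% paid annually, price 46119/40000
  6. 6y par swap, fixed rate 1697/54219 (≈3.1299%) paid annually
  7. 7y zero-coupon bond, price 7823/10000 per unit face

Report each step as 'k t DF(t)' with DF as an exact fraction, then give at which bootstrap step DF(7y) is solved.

step 1 [1y] swap r/1=97/4903: DF=(1 − 97/4903·(0))/(1+97/4903) = 4903/5000 ≈ 0.980600
step 2 [2y] bond c/1=13/400: DF=(1988319/2000000 − 13/400·(0.980600))/(1+13/400) = 233/250 ≈ 0.932000
step 3 [3y] bond c/1=11/400: DF=(80029/80000 − 11/400·(0.980600+0.932000))/(1+11/400) = 1153/1250 ≈ 0.922400
step 4 [4y] zero: DF = P = 4453/5000 ≈ 0.890600
step 5 [5y] bond c/1=1/16: DF=(46119/40000 − 1/16·(0.980600+0.932000+0.922400+0.890600))/(1+1/16) = 433/500 ≈ 0.866000
step 6 [6y] swap r/1=1697/54219: DF=(1 − 1697/54219·(0.980600+0.932000+0.922400+0.890600+0.866000))/(1+1697/54219) = 8303/10000 ≈ 0.830300
step 7 [7y] zero: DF = P = 7823/10000 ≈ 0.782300

1 1 4903/5000
2 2 233/250
3 3 1153/1250
4 4 4453/5000
5 5 433/500
6 6 8303/10000
7 7 7823/10000
DF(7y) is solved at step 7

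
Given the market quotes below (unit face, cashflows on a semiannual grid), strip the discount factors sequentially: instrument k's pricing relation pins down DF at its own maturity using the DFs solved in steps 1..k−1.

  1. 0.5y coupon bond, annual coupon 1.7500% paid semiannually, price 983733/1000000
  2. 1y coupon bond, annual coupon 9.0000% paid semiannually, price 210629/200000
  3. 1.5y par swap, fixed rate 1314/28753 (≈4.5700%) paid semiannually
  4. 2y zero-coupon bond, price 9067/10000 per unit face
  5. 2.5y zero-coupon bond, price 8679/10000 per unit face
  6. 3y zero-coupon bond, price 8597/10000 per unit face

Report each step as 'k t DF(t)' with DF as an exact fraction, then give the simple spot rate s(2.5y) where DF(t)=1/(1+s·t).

step 1 [0.5y] bond c/2=7/800: DF=(983733/1000000 − 7/800·(0))/(1+7/800) = 1219/1250 ≈ 0.975200
step 2 [1y] bond c/2=9/200: DF=(210629/200000 − 9/200·(0.975200))/(1+9/200) = 4829/5000 ≈ 0.965800
step 3 [1.5y] swap r/2=657/28753: DF=(1 − 657/28753·(0.975200+0.965800))/(1+657/28753) = 9343/10000 ≈ 0.934300
step 4 [2y] zero: DF = P = 9067/10000 ≈ 0.906700
step 5 [2.5y] zero: DF = P = 8679/10000 ≈ 0.867900
step 6 [3y] zero: DF = P = 8597/10000 ≈ 0.859700

1 1/2 1219/1250
2 1 4829/5000
3 3/2 9343/10000
4 2 9067/10000
5 5/2 8679/10000
6 3 8597/10000
s(2.5y) = (1/(8679/10000) − 1)/(5/2) = 2642/43395 ≈ 6.0883%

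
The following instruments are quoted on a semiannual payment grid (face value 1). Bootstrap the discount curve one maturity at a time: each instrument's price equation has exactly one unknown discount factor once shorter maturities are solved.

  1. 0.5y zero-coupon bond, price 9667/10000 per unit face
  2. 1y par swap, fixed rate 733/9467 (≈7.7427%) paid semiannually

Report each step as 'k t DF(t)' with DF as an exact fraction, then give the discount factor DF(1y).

step 1 [0.5y] zero: DF = P = 9667/10000 ≈ 0.966700
step 2 [1y] swap r/2=733/18934: DF=(1 − 733/18934·(0.966700))/(1+733/18934) = 9267/10000 ≈ 0.926700

1 1/2 9667/10000
2 1 9267/10000
DF(1y) = 9267/10000 ≈ 0.926700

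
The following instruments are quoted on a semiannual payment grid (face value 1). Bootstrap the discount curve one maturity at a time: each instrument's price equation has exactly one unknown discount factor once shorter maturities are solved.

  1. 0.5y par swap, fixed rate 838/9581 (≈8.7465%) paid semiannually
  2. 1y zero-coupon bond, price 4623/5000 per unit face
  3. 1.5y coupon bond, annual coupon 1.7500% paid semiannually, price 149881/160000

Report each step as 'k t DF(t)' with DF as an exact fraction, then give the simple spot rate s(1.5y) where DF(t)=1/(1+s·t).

step 1 [0.5y] swap r/2=419/9581: DF=(1 − 419/9581·(0))/(1+419/9581) = 9581/10000 ≈ 0.958100
step 2 [1y] zero: DF = P = 4623/5000 ≈ 0.924600
step 3 [1.5y] bond c/2=7/800: DF=(149881/160000 − 7/800·(0.958100+0.924600))/(1+7/800) = 9123/10000 ≈ 0.912300

1 1/2 9581/10000
2 1 4623/5000
3 3/2 9123/10000
s(1.5y) = (1/(9123/10000) − 1)/(3/2) = 1754/27369 ≈ 6.4087%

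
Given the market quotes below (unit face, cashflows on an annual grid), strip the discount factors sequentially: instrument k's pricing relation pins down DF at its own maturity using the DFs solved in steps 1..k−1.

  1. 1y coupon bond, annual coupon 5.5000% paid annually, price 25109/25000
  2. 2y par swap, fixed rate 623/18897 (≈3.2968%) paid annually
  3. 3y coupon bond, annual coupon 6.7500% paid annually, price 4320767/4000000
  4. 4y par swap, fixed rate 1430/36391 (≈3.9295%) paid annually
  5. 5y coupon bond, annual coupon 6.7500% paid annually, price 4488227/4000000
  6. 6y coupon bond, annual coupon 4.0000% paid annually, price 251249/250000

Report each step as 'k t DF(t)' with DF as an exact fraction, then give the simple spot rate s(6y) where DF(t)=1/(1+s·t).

1 1 119/125
2 2 9377/10000
3 3 2231/2500
4 4 857/1000
5 5 821/1000
6 6 1987/2500
s(6y) = (1/(1987/2500) − 1)/(6) = 171/3974 ≈ 4.3030%

step 1 [1y] bond c/1=11/200: DF=(25109/25000 − 11/200·(0))/(1+11/200) = 119/125 ≈ 0.952000
step 2 [2y] swap r/1=623/18897: DF=(1 − 623/18897·(0.952000))/(1+623/18897) = 9377/10000 ≈ 0.937700
step 3 [3y] bond c/1=27/400: DF=(4320767/4000000 − 27/400·(0.952000+0.937700))/(1+27/400) = 2231/2500 ≈ 0.892400
step 4 [4y] swap r/1=1430/36391: DF=(1 − 1430/36391·(0.952000+0.937700+0.892400))/(1+1430/36391) = 857/1000 ≈ 0.857000
step 5 [5y] bond c/1=27/400: DF=(4488227/4000000 − 27/400·(0.952000+0.937700+0.892400+0.857000))/(1+27/400) = 821/1000 ≈ 0.821000
step 6 [6y] bond c/1=1/25: DF=(251249/250000 − 1/25·(0.952000+0.937700+0.892400+0.857000+0.821000))/(1+1/25) = 1987/2500 ≈ 0.794800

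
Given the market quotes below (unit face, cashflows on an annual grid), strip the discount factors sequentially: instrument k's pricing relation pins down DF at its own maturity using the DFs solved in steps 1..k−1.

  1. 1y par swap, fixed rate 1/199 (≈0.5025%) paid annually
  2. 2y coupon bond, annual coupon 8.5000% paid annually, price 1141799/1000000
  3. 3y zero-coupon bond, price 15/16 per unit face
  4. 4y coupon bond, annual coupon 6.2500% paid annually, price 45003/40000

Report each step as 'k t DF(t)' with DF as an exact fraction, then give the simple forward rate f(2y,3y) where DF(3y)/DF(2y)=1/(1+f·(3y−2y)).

step 1 [1y] swap r/1=1/199: DF=(1 − 1/199·(0))/(1+1/199) = 199/200 ≈ 0.995000
step 2 [2y] bond c/1=17/200: DF=(1141799/1000000 − 17/200·(0.995000))/(1+17/200) = 609/625 ≈ 0.974400
step 3 [3y] zero: DF = P = 15/16 ≈ 0.937500
step 4 [4y] bond c/1=1/16: DF=(45003/40000 − 1/16·(0.995000+0.974400+0.937500))/(1+1/16) = 8879/10000 ≈ 0.887900

1 1 199/200
2 2 609/625
3 3 15/16
4 4 8879/10000
f(2y,3y) = ((609/625)/(15/16) − 1)/(1) = 123/3125 ≈ 3.9360%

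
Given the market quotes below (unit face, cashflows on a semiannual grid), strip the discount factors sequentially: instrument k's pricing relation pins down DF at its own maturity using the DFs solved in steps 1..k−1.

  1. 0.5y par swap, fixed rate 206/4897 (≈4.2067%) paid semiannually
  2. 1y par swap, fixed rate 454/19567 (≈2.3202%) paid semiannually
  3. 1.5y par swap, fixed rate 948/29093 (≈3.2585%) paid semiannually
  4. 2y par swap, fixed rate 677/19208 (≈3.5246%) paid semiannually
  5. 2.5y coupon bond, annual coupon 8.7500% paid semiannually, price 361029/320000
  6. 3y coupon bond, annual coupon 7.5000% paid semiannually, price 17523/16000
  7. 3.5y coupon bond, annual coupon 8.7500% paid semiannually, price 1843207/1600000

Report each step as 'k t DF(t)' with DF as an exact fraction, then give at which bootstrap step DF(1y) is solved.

step 1 [0.5y] swap r/2=103/4897: DF=(1 − 103/4897·(0))/(1+103/4897) = 4897/5000 ≈ 0.979400
step 2 [1y] swap r/2=227/19567: DF=(1 − 227/19567·(0.979400))/(1+227/19567) = 9773/10000 ≈ 0.977300
step 3 [1.5y] swap r/2=474/29093: DF=(1 − 474/29093·(0.979400+0.977300))/(1+474/29093) = 4763/5000 ≈ 0.952600
step 4 [2y] swap r/2=677/38416: DF=(1 − 677/38416·(0.979400+0.977300+0.952600))/(1+677/38416) = 9323/10000 ≈ 0.932300
step 5 [2.5y] bond c/2=7/160: DF=(361029/320000 − 7/160·(0.979400+0.977300+0.952600+0.932300))/(1+7/160) = 9199/10000 ≈ 0.919900
step 6 [3y] bond c/2=3/80: DF=(17523/16000 − 3/80·(0.979400+0.977300+0.952600+0.932300+0.919900))/(1+3/80) = 1767/2000 ≈ 0.883500
step 7 [3.5y] bond c/2=7/160: DF=(1843207/1600000 − 7/160·(0.979400+0.977300+0.952600+0.932300+0.919900+0.883500))/(1+7/160) = 8671/10000 ≈ 0.867100

1 1/2 4897/5000
2 1 9773/10000
3 3/2 4763/5000
4 2 9323/10000
5 5/2 9199/10000
6 3 1767/2000
7 7/2 8671/10000
DF(1y) is solved at step 2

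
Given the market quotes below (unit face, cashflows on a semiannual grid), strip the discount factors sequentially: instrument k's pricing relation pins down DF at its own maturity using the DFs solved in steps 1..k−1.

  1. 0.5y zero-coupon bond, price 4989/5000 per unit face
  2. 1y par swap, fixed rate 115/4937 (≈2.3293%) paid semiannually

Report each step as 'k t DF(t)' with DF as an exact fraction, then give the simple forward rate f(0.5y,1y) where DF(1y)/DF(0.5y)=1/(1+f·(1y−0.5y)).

1 1/2 4989/5000
2 1 977/1000
f(0.5y,1y) = ((4989/5000)/(977/1000) − 1)/(1/2) = 208/4885 ≈ 4.2579%

step 1 [0.5y] zero: DF = P = 4989/5000 ≈ 0.997800
step 2 [1y] swap r/2=115/9874: DF=(1 − 115/9874·(0.997800))/(1+115/9874) = 977/1000 ≈ 0.977000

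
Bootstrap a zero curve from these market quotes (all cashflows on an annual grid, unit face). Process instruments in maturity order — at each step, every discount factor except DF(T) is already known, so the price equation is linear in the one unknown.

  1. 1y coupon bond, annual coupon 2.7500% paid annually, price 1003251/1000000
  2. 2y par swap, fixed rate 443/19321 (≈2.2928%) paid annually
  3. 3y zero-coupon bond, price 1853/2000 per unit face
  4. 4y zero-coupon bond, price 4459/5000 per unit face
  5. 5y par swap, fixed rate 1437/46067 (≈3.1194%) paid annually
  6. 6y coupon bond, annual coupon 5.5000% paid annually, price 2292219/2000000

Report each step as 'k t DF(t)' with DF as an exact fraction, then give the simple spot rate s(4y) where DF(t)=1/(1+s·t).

step 1 [1y] bond c/1=11/400: DF=(1003251/1000000 − 11/400·(0))/(1+11/400) = 2441/2500 ≈ 0.976400
step 2 [2y] swap r/1=443/19321: DF=(1 − 443/19321·(0.976400))/(1+443/19321) = 9557/10000 ≈ 0.955700
step 3 [3y] zero: DF = P = 1853/2000 ≈ 0.926500
step 4 [4y] zero: DF = P = 4459/5000 ≈ 0.891800
step 5 [5y] swap r/1=1437/46067: DF=(1 − 1437/46067·(0.976400+0.955700+0.926500+0.891800))/(1+1437/46067) = 8563/10000 ≈ 0.856300
step 6 [6y] bond c/1=11/200: DF=(2292219/2000000 − 11/200·(0.976400+0.955700+0.926500+0.891800+0.856300))/(1+11/200) = 4231/5000 ≈ 0.846200

1 1 2441/2500
2 2 9557/10000
3 3 1853/2000
4 4 4459/5000
5 5 8563/10000
6 6 4231/5000
s(4y) = (1/(4459/5000) − 1)/(4) = 541/17836 ≈ 3.0332%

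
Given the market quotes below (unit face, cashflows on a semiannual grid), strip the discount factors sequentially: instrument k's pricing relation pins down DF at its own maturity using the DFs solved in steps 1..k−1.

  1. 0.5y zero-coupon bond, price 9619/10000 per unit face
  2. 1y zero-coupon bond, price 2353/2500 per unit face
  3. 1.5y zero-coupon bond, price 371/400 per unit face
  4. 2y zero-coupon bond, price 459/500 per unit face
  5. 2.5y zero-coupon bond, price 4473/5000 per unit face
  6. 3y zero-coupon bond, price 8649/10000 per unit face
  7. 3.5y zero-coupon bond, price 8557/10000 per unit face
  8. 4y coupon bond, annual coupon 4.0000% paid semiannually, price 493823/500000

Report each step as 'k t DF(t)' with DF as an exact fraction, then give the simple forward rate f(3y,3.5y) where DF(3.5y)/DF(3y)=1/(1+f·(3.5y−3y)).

1 1/2 9619/10000
2 1 2353/2500
3 3/2 371/400
4 2 459/500
5 5/2 4473/5000
6 3 8649/10000
7 7/2 8557/10000
8 4 1687/2000
f(3y,3.5y) = ((8649/10000)/(8557/10000) − 1)/(1/2) = 184/8557 ≈ 2.1503%

step 1 [0.5y] zero: DF = P = 9619/10000 ≈ 0.961900
step 2 [1y] zero: DF = P = 2353/2500 ≈ 0.941200
step 3 [1.5y] zero: DF = P = 371/400 ≈ 0.927500
step 4 [2y] zero: DF = P = 459/500 ≈ 0.918000
step 5 [2.5y] zero: DF = P = 4473/5000 ≈ 0.894600
step 6 [3y] zero: DF = P = 8649/10000 ≈ 0.864900
step 7 [3.5y] zero: DF = P = 8557/10000 ≈ 0.855700
step 8 [4y] bond c/2=1/50: DF=(493823/500000 − 1/50·(0.961900+0.941200+0.927500+0.918000+0.894600+0.864900+0.855700))/(1+1/50) = 1687/2000 ≈ 0.843500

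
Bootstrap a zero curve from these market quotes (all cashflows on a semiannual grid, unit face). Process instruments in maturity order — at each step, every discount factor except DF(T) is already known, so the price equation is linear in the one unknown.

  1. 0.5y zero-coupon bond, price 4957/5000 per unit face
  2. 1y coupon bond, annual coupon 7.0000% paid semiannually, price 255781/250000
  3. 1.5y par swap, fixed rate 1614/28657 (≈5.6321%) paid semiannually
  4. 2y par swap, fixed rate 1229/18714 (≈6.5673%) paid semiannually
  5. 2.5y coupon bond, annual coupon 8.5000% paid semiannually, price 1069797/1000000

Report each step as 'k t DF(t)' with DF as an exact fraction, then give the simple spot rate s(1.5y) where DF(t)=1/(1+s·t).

step 1 [0.5y] zero: DF = P = 4957/5000 ≈ 0.991400
step 2 [1y] bond c/2=7/200: DF=(255781/250000 − 7/200·(0.991400))/(1+7/200) = 191/200 ≈ 0.955000
step 3 [1.5y] swap r/2=807/28657: DF=(1 − 807/28657·(0.991400+0.955000))/(1+807/28657) = 9193/10000 ≈ 0.919300
step 4 [2y] swap r/2=1229/37428: DF=(1 − 1229/37428·(0.991400+0.955000+0.919300))/(1+1229/37428) = 8771/10000 ≈ 0.877100
step 5 [2.5y] bond c/2=17/400: DF=(1069797/1000000 − 17/400·(0.991400+0.955000+0.919300+0.877100))/(1+17/400) = 546/625 ≈ 0.873600

1 1/2 4957/5000
2 1 191/200
3 3/2 9193/10000
4 2 8771/10000
5 5/2 546/625
s(1.5y) = (1/(9193/10000) − 1)/(3/2) = 538/9193 ≈ 5.8523%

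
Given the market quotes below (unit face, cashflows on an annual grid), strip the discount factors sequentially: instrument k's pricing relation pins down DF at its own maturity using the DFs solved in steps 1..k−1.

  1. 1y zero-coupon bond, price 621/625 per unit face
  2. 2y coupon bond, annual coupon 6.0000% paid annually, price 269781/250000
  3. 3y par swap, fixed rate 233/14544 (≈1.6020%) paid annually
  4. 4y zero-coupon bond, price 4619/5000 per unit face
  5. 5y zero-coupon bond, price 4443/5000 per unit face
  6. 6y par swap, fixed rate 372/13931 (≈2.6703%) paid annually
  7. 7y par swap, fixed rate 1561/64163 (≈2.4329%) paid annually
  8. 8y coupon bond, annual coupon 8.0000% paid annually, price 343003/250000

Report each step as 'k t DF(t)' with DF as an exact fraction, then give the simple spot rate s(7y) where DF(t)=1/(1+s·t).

step 1 [1y] zero: DF = P = 621/625 ≈ 0.993600
step 2 [2y] bond c/1=3/50: DF=(269781/250000 − 3/50·(0.993600))/(1+3/50) = 4809/5000 ≈ 0.961800
step 3 [3y] swap r/1=233/14544: DF=(1 − 233/14544·(0.993600+0.961800))/(1+233/14544) = 4767/5000 ≈ 0.953400
step 4 [4y] zero: DF = P = 4619/5000 ≈ 0.923800
step 5 [5y] zero: DF = P = 4443/5000 ≈ 0.888600
step 6 [6y] swap r/1=372/13931: DF=(1 − 372/13931·(0.993600+0.961800+0.953400+0.923800+0.888600))/(1+372/13931) = 532/625 ≈ 0.851200
step 7 [7y] swap r/1=1561/64163: DF=(1 − 1561/64163·(0.993600+0.961800+0.953400+0.923800+0.888600+0.851200))/(1+1561/64163) = 8439/10000 ≈ 0.843900
step 8 [8y] bond c/1=2/25: DF=(343003/250000 − 2/25·(0.993600+0.961800+0.953400+0.923800+0.888600+0.851200+0.843900))/(1+2/25) = 7951/10000 ≈ 0.795100

1 1 621/625
2 2 4809/5000
3 3 4767/5000
4 4 4619/5000
5 5 4443/5000
6 6 532/625
7 7 8439/10000
8 8 7951/10000
s(7y) = (1/(8439/10000) − 1)/(7) = 223/8439 ≈ 2.6425%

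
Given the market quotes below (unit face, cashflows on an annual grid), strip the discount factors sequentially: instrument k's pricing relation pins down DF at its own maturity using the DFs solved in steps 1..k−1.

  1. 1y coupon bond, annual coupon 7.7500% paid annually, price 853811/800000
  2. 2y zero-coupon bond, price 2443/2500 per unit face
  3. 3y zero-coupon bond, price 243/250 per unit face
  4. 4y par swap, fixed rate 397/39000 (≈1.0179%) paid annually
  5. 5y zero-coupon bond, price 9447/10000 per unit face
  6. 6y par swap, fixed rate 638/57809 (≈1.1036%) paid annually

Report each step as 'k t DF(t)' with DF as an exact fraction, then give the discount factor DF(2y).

step 1 [1y] bond c/1=31/400: DF=(853811/800000 − 31/400·(0))/(1+31/400) = 1981/2000 ≈ 0.990500
step 2 [2y] zero: DF = P = 2443/2500 ≈ 0.977200
step 3 [3y] zero: DF = P = 243/250 ≈ 0.972000
step 4 [4y] swap r/1=397/39000: DF=(1 − 397/39000·(0.990500+0.977200+0.972000))/(1+397/39000) = 9603/10000 ≈ 0.960300
step 5 [5y] zero: DF = P = 9447/10000 ≈ 0.944700
step 6 [6y] swap r/1=638/57809: DF=(1 − 638/57809·(0.990500+0.977200+0.972000+0.960300+0.944700))/(1+638/57809) = 4681/5000 ≈ 0.936200

1 1 1981/2000
2 2 2443/2500
3 3 243/250
4 4 9603/10000
5 5 9447/10000
6 6 4681/5000
DF(2y) = 2443/2500 ≈ 0.977200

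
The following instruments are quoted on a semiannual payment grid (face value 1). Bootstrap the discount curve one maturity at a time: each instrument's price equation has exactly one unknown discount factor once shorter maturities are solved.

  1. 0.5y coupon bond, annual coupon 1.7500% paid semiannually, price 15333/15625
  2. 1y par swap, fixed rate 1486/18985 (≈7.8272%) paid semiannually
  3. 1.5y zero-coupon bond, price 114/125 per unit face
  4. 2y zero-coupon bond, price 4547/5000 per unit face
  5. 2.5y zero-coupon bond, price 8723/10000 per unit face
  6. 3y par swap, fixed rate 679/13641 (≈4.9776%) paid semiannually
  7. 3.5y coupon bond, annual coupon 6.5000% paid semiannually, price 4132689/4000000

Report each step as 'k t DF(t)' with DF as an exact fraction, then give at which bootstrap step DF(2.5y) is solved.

1 1/2 608/625
2 1 9257/10000
3 3/2 114/125
4 2 4547/5000
5 5/2 8723/10000
6 3 4321/5000
7 7/2 8289/10000
DF(2.5y) is solved at step 5

step 1 [0.5y] bond c/2=7/800: DF=(15333/15625 − 7/800·(0))/(1+7/800) = 608/625 ≈ 0.972800
step 2 [1y] swap r/2=743/18985: DF=(1 − 743/18985·(0.972800))/(1+743/18985) = 9257/10000 ≈ 0.925700
step 3 [1.5y] zero: DF = P = 114/125 ≈ 0.912000
step 4 [2y] zero: DF = P = 4547/5000 ≈ 0.909400
step 5 [2.5y] zero: DF = P = 8723/10000 ≈ 0.872300
step 6 [3y] swap r/2=679/27282: DF=(1 − 679/27282·(0.972800+0.925700+0.912000+0.909400+0.872300))/(1+679/27282) = 4321/5000 ≈ 0.864200
step 7 [3.5y] bond c/2=13/400: DF=(4132689/4000000 − 13/400·(0.972800+0.925700+0.912000+0.909400+0.872300+0.864200))/(1+13/400) = 8289/10000 ≈ 0.828900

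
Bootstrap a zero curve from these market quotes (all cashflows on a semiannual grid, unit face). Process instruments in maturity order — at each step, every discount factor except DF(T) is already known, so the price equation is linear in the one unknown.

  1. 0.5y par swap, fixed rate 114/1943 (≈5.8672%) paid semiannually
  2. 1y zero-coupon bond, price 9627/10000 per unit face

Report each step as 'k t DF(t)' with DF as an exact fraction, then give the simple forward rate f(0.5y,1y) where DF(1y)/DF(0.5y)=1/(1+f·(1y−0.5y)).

step 1 [0.5y] swap r/2=57/1943: DF=(1 − 57/1943·(0))/(1+57/1943) = 1943/2000 ≈ 0.971500
step 2 [1y] zero: DF = P = 9627/10000 ≈ 0.962700

1 1/2 1943/2000
2 1 9627/10000
f(0.5y,1y) = ((1943/2000)/(9627/10000) − 1)/(1/2) = 176/9627 ≈ 1.8282%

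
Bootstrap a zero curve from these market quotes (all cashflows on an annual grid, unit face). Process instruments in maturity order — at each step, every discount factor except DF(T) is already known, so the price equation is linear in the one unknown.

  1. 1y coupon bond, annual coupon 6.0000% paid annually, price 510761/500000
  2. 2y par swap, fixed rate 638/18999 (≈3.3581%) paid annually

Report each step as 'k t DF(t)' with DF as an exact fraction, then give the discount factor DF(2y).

1 1 9637/10000
2 2 4681/5000
DF(2y) = 4681/5000 ≈ 0.936200

step 1 [1y] bond c/1=3/50: DF=(510761/500000 − 3/50·(0))/(1+3/50) = 9637/10000 ≈ 0.963700
step 2 [2y] swap r/1=638/18999: DF=(1 − 638/18999·(0.963700))/(1+638/18999) = 4681/5000 ≈ 0.936200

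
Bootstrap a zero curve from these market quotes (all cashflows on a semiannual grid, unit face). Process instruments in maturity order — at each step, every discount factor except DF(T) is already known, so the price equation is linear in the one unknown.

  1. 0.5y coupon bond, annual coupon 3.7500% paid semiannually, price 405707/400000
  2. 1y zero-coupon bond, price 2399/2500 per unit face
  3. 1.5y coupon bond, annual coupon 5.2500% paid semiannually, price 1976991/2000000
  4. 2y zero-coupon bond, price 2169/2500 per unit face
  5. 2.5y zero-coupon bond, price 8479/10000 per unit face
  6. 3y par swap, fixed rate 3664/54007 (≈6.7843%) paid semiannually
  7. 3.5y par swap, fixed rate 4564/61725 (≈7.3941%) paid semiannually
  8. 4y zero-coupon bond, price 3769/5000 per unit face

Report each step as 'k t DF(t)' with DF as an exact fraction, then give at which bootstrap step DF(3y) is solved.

step 1 [0.5y] bond c/2=3/160: DF=(405707/400000 − 3/160·(0))/(1+3/160) = 2489/2500 ≈ 0.995600
step 2 [1y] zero: DF = P = 2399/2500 ≈ 0.959600
step 3 [1.5y] bond c/2=21/800: DF=(1976991/2000000 − 21/800·(0.995600+0.959600))/(1+21/800) = 2283/2500 ≈ 0.913200
step 4 [2y] zero: DF = P = 2169/2500 ≈ 0.867600
step 5 [2.5y] zero: DF = P = 8479/10000 ≈ 0.847900
step 6 [3y] swap r/2=1832/54007: DF=(1 − 1832/54007·(0.995600+0.959600+0.913200+0.867600+0.847900))/(1+1832/54007) = 1021/1250 ≈ 0.816800
step 7 [3.5y] swap r/2=2282/61725: DF=(1 − 2282/61725·(0.995600+0.959600+0.913200+0.867600+0.847900+0.816800))/(1+2282/61725) = 3859/5000 ≈ 0.771800
step 8 [4y] zero: DF = P = 3769/5000 ≈ 0.753800

1 1/2 2489/2500
2 1 2399/2500
3 3/2 2283/2500
4 2 2169/2500
5 5/2 8479/10000
6 3 1021/1250
7 7/2 3859/5000
8 4 3769/5000
DF(3y) is solved at step 6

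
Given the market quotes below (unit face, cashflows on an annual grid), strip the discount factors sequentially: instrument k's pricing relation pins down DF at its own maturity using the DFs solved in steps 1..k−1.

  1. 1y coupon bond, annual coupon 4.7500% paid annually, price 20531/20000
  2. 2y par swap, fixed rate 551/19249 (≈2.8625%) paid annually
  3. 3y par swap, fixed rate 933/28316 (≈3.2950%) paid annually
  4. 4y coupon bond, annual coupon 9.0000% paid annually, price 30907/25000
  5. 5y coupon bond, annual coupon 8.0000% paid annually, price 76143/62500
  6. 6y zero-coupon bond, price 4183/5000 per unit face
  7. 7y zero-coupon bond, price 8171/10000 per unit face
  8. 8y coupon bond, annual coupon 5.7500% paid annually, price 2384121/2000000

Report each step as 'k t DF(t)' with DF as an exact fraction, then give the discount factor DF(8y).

1 1 49/50
2 2 9449/10000
3 3 9067/10000
4 4 2251/2500
5 5 2129/2500
6 6 4183/5000
7 7 8171/10000
8 8 7881/10000
DF(8y) = 7881/10000 ≈ 0.788100

step 1 [1y] bond c/1=19/400: DF=(20531/20000 − 19/400·(0))/(1+19/400) = 49/50 ≈ 0.980000
step 2 [2y] swap r/1=551/19249: DF=(1 − 551/19249·(0.980000))/(1+551/19249) = 9449/10000 ≈ 0.944900
step 3 [3y] swap r/1=933/28316: DF=(1 − 933/28316·(0.980000+0.944900))/(1+933/28316) = 9067/10000 ≈ 0.906700
step 4 [4y] bond c/1=9/100: DF=(30907/25000 − 9/100·(0.980000+0.944900+0.906700))/(1+9/100) = 2251/2500 ≈ 0.900400
step 5 [5y] bond c/1=2/25: DF=(76143/62500 − 2/25·(0.980000+0.944900+0.906700+0.900400))/(1+2/25) = 2129/2500 ≈ 0.851600
step 6 [6y] zero: DF = P = 4183/5000 ≈ 0.836600
step 7 [7y] zero: DF = P = 8171/10000 ≈ 0.817100
step 8 [8y] bond c/1=23/400: DF=(2384121/2000000 − 23/400·(0.980000+0.944900+0.906700+0.900400+0.851600+0.836600+0.817100))/(1+23/400) = 7881/10000 ≈ 0.788100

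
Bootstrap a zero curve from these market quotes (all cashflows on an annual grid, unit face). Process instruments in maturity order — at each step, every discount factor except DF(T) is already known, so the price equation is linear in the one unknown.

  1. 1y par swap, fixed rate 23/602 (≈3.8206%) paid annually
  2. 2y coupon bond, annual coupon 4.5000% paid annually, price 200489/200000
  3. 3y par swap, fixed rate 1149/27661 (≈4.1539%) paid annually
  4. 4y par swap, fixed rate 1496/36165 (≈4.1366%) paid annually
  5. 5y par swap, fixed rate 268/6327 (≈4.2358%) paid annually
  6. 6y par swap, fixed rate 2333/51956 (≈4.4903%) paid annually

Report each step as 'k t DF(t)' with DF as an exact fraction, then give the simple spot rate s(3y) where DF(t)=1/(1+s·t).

step 1 [1y] swap r/1=23/602: DF=(1 − 23/602·(0))/(1+23/602) = 602/625 ≈ 0.963200
step 2 [2y] bond c/1=9/200: DF=(200489/200000 − 9/200·(0.963200))/(1+9/200) = 4589/5000 ≈ 0.917800
step 3 [3y] swap r/1=1149/27661: DF=(1 − 1149/27661·(0.963200+0.917800))/(1+1149/27661) = 8851/10000 ≈ 0.885100
step 4 [4y] swap r/1=1496/36165: DF=(1 − 1496/36165·(0.963200+0.917800+0.885100))/(1+1496/36165) = 1063/1250 ≈ 0.850400
step 5 [5y] swap r/1=268/6327: DF=(1 − 268/6327·(0.963200+0.917800+0.885100+0.850400))/(1+268/6327) = 2031/2500 ≈ 0.812400
step 6 [6y] swap r/1=2333/51956: DF=(1 − 2333/51956·(0.963200+0.917800+0.885100+0.850400+0.812400))/(1+2333/51956) = 7667/10000 ≈ 0.766700

1 1 602/625
2 2 4589/5000
3 3 8851/10000
4 4 1063/1250
5 5 2031/2500
6 6 7667/10000
s(3y) = (1/(8851/10000) − 1)/(3) = 383/8851 ≈ 4.3272%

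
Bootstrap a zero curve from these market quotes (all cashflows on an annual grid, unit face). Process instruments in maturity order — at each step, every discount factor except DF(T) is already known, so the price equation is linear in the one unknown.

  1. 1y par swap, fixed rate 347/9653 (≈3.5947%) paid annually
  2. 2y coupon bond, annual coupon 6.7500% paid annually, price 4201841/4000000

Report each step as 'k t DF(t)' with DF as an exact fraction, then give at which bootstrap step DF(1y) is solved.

step 1 [1y] swap r/1=347/9653: DF=(1 − 347/9653·(0))/(1+347/9653) = 9653/10000 ≈ 0.965300
step 2 [2y] bond c/1=27/400: DF=(4201841/4000000 − 27/400·(0.965300))/(1+27/400) = 923/1000 ≈ 0.923000

1 1 9653/10000
2 2 923/1000
DF(1y) is solved at step 1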